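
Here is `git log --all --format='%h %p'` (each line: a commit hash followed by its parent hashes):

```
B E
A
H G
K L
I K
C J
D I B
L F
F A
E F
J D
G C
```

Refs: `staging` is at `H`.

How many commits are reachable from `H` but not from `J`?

3

Reachable from H: {A, B, C, D, E, F, G, H, I, J, K, L}.
Reachable from J: {A, B, D, E, F, I, J, K, L}.
In H's history but not J's: {C, G, H} — 3 commits.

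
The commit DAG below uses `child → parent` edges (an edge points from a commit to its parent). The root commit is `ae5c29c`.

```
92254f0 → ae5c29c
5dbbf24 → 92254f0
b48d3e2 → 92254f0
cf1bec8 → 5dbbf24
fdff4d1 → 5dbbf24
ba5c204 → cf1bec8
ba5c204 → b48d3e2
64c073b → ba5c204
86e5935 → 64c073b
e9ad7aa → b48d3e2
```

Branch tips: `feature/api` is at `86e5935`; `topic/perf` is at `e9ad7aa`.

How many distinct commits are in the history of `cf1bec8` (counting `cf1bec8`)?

4

Walking parent pointers from cf1bec8: reachable set = {5dbbf24, 92254f0, ae5c29c, cf1bec8}.
That is 4 commits.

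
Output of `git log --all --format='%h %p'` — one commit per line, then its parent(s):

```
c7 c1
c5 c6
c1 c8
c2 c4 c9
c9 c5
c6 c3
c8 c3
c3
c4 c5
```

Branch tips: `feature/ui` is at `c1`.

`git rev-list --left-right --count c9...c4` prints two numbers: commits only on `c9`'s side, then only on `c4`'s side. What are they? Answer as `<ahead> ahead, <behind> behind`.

Reachable from c9: {c3, c5, c6, c9}.
Reachable from c4: {c3, c4, c5, c6}.
Only in c9's history (ahead): {c9} — 1.
Only in c4's history (behind): {c4} — 1.

1 ahead, 1 behind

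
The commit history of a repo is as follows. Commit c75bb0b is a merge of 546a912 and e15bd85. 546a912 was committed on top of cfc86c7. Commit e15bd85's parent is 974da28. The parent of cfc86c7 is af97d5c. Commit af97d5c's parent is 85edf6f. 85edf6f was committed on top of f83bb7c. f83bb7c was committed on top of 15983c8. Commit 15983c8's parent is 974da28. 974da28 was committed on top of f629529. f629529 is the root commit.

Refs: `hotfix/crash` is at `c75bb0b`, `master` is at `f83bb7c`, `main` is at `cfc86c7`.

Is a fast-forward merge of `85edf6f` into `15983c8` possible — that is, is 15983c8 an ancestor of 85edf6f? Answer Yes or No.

Yes

A fast-forward from 15983c8 to 85edf6f is possible iff 15983c8 is an ancestor of 85edf6f.
Ancestors of 85edf6f: {15983c8, 85edf6f, 974da28, f629529, f83bb7c}.
15983c8 is among them, so fast-forward is possible.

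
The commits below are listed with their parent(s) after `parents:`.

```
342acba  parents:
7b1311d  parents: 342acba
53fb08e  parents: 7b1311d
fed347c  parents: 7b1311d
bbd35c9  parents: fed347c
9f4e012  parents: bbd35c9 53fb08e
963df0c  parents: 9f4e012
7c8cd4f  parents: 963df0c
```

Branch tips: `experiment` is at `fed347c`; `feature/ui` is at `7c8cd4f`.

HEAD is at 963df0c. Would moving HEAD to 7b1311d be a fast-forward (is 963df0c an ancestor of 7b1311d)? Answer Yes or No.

A fast-forward from 963df0c to 7b1311d is possible iff 963df0c is an ancestor of 7b1311d.
Ancestors of 7b1311d: {342acba, 7b1311d}.
963df0c is not among them, so fast-forward is not possible.

No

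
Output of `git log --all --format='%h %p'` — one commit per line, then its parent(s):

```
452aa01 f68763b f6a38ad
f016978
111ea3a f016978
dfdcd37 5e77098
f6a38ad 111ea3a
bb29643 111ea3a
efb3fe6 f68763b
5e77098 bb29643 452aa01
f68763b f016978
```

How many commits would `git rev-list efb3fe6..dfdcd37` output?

6

Reachable from dfdcd37: {111ea3a, 452aa01, 5e77098, bb29643, dfdcd37, f016978, f68763b, f6a38ad}.
Reachable from efb3fe6: {efb3fe6, f016978, f68763b}.
In dfdcd37's history but not efb3fe6's: {111ea3a, 452aa01, 5e77098, bb29643, dfdcd37, f6a38ad} — 6 commits.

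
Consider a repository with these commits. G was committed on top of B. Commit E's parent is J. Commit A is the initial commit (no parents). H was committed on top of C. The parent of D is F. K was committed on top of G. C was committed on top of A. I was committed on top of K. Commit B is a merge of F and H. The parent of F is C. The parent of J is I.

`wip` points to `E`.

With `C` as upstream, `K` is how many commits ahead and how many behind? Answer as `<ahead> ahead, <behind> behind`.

Reachable from K: {A, B, C, F, G, H, K}.
Reachable from C: {A, C}.
Only in K's history (ahead): {B, F, G, H, K} — 5.
Only in C's history (behind): {} — 0.

5 ahead, 0 behind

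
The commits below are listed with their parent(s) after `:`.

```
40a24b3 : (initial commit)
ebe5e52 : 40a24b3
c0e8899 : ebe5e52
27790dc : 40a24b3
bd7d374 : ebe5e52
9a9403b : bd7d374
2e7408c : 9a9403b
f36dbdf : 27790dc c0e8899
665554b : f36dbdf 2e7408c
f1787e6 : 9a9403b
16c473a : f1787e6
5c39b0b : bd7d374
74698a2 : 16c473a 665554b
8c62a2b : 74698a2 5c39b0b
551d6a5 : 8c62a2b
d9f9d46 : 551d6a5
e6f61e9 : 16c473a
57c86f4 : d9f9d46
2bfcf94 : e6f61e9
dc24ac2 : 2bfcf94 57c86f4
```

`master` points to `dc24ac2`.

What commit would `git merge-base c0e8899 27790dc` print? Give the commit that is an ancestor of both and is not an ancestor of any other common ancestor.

40a24b3

Ancestors of c0e8899: {40a24b3, c0e8899, ebe5e52}.
Ancestors of 27790dc: {27790dc, 40a24b3}.
Common ancestors: {40a24b3}.
The only common ancestor is 40a24b3, so it is the merge base.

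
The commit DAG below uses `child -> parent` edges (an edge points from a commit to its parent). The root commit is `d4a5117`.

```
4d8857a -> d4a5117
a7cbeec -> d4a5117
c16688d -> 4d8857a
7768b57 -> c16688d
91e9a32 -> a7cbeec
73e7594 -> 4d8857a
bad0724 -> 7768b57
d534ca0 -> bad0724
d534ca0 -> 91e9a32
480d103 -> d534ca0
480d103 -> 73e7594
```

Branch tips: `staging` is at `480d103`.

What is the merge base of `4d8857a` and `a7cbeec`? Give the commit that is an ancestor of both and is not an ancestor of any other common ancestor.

Ancestors of 4d8857a: {4d8857a, d4a5117}.
Ancestors of a7cbeec: {a7cbeec, d4a5117}.
Common ancestors: {d4a5117}.
The only common ancestor is d4a5117, so it is the merge base.

d4a5117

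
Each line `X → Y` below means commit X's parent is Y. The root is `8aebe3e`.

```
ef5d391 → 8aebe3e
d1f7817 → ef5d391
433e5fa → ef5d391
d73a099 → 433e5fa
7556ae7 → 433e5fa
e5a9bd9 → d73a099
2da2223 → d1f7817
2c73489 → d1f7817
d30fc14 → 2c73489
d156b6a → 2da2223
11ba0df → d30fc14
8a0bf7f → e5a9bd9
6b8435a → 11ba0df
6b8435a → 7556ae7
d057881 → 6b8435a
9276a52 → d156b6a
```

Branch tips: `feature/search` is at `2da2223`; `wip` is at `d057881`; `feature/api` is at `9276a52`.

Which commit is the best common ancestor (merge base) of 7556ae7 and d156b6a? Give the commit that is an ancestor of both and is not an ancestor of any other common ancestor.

Ancestors of 7556ae7: {433e5fa, 7556ae7, 8aebe3e, ef5d391}.
Ancestors of d156b6a: {2da2223, 8aebe3e, d156b6a, d1f7817, ef5d391}.
Common ancestors: {8aebe3e, ef5d391}.
Among these, ef5d391 is not an ancestor of any other common ancestor — it is the merge base.

ef5d391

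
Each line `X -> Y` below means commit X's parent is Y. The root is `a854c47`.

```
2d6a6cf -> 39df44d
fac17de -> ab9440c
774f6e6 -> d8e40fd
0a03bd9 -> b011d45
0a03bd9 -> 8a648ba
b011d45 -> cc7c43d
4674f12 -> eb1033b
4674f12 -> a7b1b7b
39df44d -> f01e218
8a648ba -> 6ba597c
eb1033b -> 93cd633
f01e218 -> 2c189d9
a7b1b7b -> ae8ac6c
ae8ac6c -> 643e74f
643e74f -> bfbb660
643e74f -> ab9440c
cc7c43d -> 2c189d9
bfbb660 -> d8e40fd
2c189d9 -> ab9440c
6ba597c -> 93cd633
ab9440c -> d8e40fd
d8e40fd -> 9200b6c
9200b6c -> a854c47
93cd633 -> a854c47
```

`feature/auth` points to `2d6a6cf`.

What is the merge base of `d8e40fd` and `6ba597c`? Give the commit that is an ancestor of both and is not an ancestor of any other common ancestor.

a854c47

Ancestors of d8e40fd: {9200b6c, a854c47, d8e40fd}.
Ancestors of 6ba597c: {6ba597c, 93cd633, a854c47}.
Common ancestors: {a854c47}.
The only common ancestor is a854c47, so it is the merge base.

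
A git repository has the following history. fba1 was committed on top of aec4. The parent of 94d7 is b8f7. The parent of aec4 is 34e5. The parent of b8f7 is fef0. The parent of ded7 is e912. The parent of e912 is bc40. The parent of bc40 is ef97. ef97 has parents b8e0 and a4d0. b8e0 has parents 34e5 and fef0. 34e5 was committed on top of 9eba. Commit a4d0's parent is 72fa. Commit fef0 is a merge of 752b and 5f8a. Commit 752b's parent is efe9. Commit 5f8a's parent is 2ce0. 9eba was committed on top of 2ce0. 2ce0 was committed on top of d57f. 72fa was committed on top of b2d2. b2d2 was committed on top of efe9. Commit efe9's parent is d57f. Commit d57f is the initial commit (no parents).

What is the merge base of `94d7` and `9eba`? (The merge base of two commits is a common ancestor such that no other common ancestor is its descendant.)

2ce0

Ancestors of 94d7: {2ce0, 5f8a, 752b, 94d7, b8f7, d57f, efe9, fef0}.
Ancestors of 9eba: {2ce0, 9eba, d57f}.
Common ancestors: {2ce0, d57f}.
Among these, 2ce0 is not an ancestor of any other common ancestor — it is the merge base.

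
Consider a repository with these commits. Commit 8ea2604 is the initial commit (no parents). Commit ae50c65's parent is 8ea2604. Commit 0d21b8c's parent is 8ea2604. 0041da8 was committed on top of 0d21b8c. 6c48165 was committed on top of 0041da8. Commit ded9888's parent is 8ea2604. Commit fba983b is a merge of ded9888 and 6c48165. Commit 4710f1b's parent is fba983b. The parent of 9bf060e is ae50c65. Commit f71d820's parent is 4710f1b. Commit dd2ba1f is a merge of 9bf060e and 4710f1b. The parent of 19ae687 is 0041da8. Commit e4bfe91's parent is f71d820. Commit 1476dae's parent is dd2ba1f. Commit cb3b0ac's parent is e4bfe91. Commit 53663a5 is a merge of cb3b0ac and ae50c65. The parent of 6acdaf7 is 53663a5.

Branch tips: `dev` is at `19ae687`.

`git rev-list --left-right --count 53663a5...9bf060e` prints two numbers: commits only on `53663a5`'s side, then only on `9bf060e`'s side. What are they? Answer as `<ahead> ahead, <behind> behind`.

10 ahead, 1 behind

Reachable from 53663a5: {0041da8, 0d21b8c, 4710f1b, 53663a5, 6c48165, 8ea2604, ae50c65, cb3b0ac, ded9888, e4bfe91, f71d820, fba983b}.
Reachable from 9bf060e: {8ea2604, 9bf060e, ae50c65}.
Only in 53663a5's history (ahead): {0041da8, 0d21b8c, 4710f1b, 53663a5, 6c48165, cb3b0ac, ded9888, e4bfe91, f71d820, fba983b} — 10.
Only in 9bf060e's history (behind): {9bf060e} — 1.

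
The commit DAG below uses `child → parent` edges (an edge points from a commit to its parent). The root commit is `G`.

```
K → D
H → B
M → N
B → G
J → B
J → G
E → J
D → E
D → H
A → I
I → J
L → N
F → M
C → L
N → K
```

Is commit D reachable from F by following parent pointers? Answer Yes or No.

Ancestors of F (commits reachable by following parents): {B, D, E, F, G, H, J, K, M, N}.
D is in that set, so it is an ancestor of F.

Yes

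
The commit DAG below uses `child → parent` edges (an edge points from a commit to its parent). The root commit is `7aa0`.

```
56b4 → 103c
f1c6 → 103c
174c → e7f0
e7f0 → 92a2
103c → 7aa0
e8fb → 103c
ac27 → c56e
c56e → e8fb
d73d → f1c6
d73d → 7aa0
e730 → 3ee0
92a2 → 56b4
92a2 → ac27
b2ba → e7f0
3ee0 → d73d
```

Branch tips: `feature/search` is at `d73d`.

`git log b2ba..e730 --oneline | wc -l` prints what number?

4

Reachable from e730: {103c, 3ee0, 7aa0, d73d, e730, f1c6}.
Reachable from b2ba: {103c, 56b4, 7aa0, 92a2, ac27, b2ba, c56e, e7f0, e8fb}.
In e730's history but not b2ba's: {3ee0, d73d, e730, f1c6} — 4 commits.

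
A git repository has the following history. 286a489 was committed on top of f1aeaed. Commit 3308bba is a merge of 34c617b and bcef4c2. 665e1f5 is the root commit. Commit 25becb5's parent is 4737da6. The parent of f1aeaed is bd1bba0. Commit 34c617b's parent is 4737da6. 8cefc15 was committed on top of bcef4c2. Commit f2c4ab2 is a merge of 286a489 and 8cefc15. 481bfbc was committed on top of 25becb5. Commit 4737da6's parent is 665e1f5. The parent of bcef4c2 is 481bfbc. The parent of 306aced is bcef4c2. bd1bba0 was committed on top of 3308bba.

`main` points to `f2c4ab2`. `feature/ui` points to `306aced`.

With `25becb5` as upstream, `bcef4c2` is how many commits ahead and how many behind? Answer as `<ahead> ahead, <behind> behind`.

2 ahead, 0 behind

Reachable from bcef4c2: {25becb5, 4737da6, 481bfbc, 665e1f5, bcef4c2}.
Reachable from 25becb5: {25becb5, 4737da6, 665e1f5}.
Only in bcef4c2's history (ahead): {481bfbc, bcef4c2} — 2.
Only in 25becb5's history (behind): {} — 0.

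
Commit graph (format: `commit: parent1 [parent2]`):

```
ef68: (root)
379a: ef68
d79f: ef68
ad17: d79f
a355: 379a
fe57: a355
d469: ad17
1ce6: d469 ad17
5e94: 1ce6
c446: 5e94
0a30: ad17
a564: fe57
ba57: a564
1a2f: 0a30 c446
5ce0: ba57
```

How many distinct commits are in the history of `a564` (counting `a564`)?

5

Walking parent pointers from a564: reachable set = {379a, a355, a564, ef68, fe57}.
That is 5 commits.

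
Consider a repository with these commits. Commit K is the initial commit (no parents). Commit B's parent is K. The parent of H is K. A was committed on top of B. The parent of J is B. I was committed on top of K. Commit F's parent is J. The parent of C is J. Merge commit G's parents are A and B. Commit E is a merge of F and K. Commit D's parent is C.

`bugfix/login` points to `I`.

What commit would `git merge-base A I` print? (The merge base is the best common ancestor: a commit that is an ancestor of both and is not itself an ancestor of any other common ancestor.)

Ancestors of A: {A, B, K}.
Ancestors of I: {I, K}.
Common ancestors: {K}.
The only common ancestor is K, so it is the merge base.

K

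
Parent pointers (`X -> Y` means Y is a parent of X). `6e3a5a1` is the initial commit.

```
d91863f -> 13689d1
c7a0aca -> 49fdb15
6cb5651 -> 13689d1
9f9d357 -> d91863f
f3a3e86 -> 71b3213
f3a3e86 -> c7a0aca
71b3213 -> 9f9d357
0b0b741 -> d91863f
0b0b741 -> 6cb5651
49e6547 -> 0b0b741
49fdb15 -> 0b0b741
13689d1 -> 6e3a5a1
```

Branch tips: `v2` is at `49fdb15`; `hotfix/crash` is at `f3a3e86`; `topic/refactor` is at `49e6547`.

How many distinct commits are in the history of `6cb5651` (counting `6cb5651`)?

3

Walking parent pointers from 6cb5651: reachable set = {13689d1, 6cb5651, 6e3a5a1}.
That is 3 commits.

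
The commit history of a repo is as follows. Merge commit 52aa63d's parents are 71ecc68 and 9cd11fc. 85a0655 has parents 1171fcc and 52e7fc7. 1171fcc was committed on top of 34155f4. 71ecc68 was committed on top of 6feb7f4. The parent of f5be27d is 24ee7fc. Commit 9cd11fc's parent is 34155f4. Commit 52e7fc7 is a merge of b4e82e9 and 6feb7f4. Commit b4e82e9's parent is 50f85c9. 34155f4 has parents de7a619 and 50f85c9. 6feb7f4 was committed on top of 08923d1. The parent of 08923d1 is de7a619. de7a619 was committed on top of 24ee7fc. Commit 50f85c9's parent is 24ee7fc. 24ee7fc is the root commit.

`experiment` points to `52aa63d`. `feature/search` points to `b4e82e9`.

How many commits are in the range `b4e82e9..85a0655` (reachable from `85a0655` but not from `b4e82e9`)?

Reachable from 85a0655: {08923d1, 1171fcc, 24ee7fc, 34155f4, 50f85c9, 52e7fc7, 6feb7f4, 85a0655, b4e82e9, de7a619}.
Reachable from b4e82e9: {24ee7fc, 50f85c9, b4e82e9}.
In 85a0655's history but not b4e82e9's: {08923d1, 1171fcc, 34155f4, 52e7fc7, 6feb7f4, 85a0655, de7a619} — 7 commits.

7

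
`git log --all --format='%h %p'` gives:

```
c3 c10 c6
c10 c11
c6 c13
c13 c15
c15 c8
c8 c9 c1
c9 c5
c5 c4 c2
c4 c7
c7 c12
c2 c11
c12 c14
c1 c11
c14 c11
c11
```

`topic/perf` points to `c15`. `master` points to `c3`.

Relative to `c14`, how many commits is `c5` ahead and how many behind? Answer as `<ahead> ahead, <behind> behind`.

Reachable from c5: {c11, c12, c14, c2, c4, c5, c7}.
Reachable from c14: {c11, c14}.
Only in c5's history (ahead): {c12, c2, c4, c5, c7} — 5.
Only in c14's history (behind): {} — 0.

5 ahead, 0 behind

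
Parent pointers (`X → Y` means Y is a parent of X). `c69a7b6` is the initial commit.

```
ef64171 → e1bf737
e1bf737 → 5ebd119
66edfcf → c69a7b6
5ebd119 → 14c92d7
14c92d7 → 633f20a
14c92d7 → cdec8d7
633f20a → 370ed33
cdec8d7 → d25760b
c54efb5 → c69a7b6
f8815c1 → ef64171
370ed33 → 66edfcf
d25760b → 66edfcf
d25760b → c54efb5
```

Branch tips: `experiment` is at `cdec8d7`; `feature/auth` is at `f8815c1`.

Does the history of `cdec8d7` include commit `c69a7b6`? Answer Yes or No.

Ancestors of cdec8d7 (commits reachable by following parents): {66edfcf, c54efb5, c69a7b6, cdec8d7, d25760b}.
c69a7b6 is in that set, so it is an ancestor of cdec8d7.

Yes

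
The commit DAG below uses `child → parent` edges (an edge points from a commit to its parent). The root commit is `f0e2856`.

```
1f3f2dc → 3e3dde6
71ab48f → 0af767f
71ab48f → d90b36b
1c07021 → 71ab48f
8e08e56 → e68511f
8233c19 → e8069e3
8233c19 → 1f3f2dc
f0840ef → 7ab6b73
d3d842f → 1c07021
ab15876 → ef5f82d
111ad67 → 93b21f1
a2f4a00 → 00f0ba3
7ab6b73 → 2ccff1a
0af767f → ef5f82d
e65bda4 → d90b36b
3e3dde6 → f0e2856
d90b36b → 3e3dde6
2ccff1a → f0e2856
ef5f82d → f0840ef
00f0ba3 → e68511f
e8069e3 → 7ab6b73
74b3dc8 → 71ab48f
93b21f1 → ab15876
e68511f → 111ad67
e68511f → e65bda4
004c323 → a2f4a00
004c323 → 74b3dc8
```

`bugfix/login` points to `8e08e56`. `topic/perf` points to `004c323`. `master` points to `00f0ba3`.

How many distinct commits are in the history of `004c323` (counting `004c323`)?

18

Walking parent pointers from 004c323: reachable set = {004c323, 00f0ba3, 0af767f, 111ad67, 2ccff1a, 3e3dde6, 71ab48f, 74b3dc8, 7ab6b73, 93b21f1, a2f4a00, ab15876, d90b36b, e65bda4, e68511f, ef5f82d, f0840ef, f0e2856}.
That is 18 commits.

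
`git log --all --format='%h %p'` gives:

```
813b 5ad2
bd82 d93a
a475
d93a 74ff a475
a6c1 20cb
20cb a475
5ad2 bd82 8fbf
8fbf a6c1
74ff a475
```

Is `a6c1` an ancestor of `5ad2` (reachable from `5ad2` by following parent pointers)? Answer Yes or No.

Ancestors of 5ad2 (commits reachable by following parents): {20cb, 5ad2, 74ff, 8fbf, a475, a6c1, bd82, d93a}.
a6c1 is in that set, so it is an ancestor of 5ad2.

Yes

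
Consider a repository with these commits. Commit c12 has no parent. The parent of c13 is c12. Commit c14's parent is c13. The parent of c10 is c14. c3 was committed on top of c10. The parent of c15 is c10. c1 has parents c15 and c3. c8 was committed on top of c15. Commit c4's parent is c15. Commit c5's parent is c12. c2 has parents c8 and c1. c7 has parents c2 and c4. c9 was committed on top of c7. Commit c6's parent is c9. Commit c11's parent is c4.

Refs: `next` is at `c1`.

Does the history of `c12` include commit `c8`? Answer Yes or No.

Ancestors of c12: {c12}.
c8 is not in that set, so it is not an ancestor of c12.

No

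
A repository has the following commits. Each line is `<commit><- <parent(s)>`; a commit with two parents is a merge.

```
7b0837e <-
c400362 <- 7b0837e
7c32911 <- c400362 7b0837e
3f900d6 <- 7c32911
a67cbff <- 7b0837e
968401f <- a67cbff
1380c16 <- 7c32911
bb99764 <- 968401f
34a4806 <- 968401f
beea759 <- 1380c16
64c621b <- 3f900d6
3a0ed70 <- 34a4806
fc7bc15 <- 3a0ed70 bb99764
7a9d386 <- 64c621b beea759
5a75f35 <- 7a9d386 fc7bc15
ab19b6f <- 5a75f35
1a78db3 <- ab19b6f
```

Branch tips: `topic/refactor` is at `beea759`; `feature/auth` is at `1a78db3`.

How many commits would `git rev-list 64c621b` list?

5

Walking parent pointers from 64c621b: reachable set = {3f900d6, 64c621b, 7b0837e, 7c32911, c400362}.
That is 5 commits.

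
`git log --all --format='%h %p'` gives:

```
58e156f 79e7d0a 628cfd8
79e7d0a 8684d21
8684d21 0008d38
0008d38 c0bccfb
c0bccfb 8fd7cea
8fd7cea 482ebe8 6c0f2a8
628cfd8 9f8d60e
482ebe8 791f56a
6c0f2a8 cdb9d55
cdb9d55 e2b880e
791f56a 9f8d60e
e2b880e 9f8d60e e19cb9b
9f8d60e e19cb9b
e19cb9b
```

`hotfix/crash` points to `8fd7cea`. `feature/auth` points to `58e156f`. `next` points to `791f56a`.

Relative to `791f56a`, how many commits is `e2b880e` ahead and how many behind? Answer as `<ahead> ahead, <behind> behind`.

1 ahead, 1 behind

Reachable from e2b880e: {9f8d60e, e19cb9b, e2b880e}.
Reachable from 791f56a: {791f56a, 9f8d60e, e19cb9b}.
Only in e2b880e's history (ahead): {e2b880e} — 1.
Only in 791f56a's history (behind): {791f56a} — 1.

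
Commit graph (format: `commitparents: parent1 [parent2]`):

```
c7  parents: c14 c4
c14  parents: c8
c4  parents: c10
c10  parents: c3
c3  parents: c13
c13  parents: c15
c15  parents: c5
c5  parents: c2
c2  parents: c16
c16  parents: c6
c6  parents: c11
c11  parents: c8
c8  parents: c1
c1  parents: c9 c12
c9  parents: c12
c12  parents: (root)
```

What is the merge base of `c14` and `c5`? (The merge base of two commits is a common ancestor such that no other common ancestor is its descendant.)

Ancestors of c14: {c1, c12, c14, c8, c9}.
Ancestors of c5: {c1, c11, c12, c16, c2, c5, c6, c8, c9}.
Common ancestors: {c1, c12, c8, c9}.
Among these, c8 is not an ancestor of any other common ancestor — it is the merge base.

c8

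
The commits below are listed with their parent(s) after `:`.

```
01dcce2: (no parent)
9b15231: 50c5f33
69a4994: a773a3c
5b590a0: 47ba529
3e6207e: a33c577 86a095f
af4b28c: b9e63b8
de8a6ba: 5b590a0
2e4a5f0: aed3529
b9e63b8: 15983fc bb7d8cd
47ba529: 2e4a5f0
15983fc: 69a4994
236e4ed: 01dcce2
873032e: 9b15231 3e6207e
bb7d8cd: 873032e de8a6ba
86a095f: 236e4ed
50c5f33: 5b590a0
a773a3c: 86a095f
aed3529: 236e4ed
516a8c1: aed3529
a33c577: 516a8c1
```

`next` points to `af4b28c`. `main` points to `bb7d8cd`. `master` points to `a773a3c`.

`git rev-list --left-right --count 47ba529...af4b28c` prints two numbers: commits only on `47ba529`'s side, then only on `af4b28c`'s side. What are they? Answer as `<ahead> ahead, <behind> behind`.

Reachable from 47ba529: {01dcce2, 236e4ed, 2e4a5f0, 47ba529, aed3529}.
Reachable from af4b28c: {01dcce2, 15983fc, 236e4ed, 2e4a5f0, 3e6207e, 47ba529, 50c5f33, 516a8c1, 5b590a0, 69a4994, 86a095f, 873032e, 9b15231, a33c577, a773a3c, aed3529, af4b28c, b9e63b8, bb7d8cd, de8a6ba}.
Only in 47ba529's history (ahead): {} — 0.
Only in af4b28c's history (behind): {15983fc, 3e6207e, 50c5f33, 516a8c1, 5b590a0, 69a4994, 86a095f, 873032e, 9b15231, a33c577, a773a3c, af4b28c, b9e63b8, bb7d8cd, de8a6ba} — 15.

0 ahead, 15 behind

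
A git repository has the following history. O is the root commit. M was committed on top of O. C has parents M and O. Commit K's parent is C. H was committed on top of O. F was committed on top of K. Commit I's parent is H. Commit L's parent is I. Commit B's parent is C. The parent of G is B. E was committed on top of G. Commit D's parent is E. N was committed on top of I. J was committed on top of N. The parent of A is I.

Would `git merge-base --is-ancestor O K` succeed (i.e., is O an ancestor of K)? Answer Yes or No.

Yes

Ancestors of K (commits reachable by following parents): {C, K, M, O}.
O is in that set, so it is an ancestor of K.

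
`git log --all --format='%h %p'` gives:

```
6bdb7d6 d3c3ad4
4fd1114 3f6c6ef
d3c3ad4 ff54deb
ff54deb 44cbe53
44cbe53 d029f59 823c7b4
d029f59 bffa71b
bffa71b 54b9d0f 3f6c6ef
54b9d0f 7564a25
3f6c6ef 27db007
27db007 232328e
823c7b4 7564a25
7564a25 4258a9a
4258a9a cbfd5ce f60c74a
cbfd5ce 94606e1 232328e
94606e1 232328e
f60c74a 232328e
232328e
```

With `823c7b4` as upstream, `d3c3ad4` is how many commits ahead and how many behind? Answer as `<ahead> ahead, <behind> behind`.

Reachable from d3c3ad4: {232328e, 27db007, 3f6c6ef, 4258a9a, 44cbe53, 54b9d0f, 7564a25, 823c7b4, 94606e1, bffa71b, cbfd5ce, d029f59, d3c3ad4, f60c74a, ff54deb}.
Reachable from 823c7b4: {232328e, 4258a9a, 7564a25, 823c7b4, 94606e1, cbfd5ce, f60c74a}.
Only in d3c3ad4's history (ahead): {27db007, 3f6c6ef, 44cbe53, 54b9d0f, bffa71b, d029f59, d3c3ad4, ff54deb} — 8.
Only in 823c7b4's history (behind): {} — 0.

8 ahead, 0 behind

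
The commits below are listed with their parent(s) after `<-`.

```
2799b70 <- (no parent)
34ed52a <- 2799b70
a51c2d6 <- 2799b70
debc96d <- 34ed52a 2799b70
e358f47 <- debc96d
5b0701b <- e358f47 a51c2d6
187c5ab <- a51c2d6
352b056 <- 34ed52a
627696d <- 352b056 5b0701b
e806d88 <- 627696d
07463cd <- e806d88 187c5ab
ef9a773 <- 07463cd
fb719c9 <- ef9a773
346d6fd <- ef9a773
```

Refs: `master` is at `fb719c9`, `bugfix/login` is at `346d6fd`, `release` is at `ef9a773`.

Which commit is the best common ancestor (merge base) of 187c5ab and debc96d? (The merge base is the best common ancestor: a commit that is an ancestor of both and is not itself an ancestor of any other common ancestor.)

Ancestors of 187c5ab: {187c5ab, 2799b70, a51c2d6}.
Ancestors of debc96d: {2799b70, 34ed52a, debc96d}.
Common ancestors: {2799b70}.
The only common ancestor is 2799b70, so it is the merge base.

2799b70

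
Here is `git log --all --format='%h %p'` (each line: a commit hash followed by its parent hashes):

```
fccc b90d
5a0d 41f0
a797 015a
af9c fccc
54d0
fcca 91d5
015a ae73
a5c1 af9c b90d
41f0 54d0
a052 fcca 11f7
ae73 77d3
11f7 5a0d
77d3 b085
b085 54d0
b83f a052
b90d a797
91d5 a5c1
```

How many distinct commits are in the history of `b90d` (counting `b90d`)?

Walking parent pointers from b90d: reachable set = {015a, 54d0, 77d3, a797, ae73, b085, b90d}.
That is 7 commits.

7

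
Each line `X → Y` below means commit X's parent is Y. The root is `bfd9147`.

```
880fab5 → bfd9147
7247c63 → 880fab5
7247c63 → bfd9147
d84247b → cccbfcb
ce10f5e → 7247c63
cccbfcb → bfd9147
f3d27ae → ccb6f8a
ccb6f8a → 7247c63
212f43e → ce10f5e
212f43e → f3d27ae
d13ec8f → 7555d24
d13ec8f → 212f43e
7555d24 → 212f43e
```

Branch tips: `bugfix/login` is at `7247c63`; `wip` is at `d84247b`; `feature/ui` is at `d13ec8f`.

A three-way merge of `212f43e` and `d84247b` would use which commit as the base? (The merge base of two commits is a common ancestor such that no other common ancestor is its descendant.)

Ancestors of 212f43e: {212f43e, 7247c63, 880fab5, bfd9147, ccb6f8a, ce10f5e, f3d27ae}.
Ancestors of d84247b: {bfd9147, cccbfcb, d84247b}.
Common ancestors: {bfd9147}.
The only common ancestor is bfd9147, so it is the merge base.

bfd9147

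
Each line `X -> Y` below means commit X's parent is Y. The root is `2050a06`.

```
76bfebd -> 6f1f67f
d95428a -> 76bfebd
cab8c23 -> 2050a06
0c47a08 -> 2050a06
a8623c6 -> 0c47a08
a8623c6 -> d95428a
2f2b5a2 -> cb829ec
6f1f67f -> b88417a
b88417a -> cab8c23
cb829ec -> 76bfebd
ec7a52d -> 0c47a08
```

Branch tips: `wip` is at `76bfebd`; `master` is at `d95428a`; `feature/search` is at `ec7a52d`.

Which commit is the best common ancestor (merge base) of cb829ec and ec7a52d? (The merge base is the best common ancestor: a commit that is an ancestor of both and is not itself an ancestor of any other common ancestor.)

Ancestors of cb829ec: {2050a06, 6f1f67f, 76bfebd, b88417a, cab8c23, cb829ec}.
Ancestors of ec7a52d: {0c47a08, 2050a06, ec7a52d}.
Common ancestors: {2050a06}.
The only common ancestor is 2050a06, so it is the merge base.

2050a06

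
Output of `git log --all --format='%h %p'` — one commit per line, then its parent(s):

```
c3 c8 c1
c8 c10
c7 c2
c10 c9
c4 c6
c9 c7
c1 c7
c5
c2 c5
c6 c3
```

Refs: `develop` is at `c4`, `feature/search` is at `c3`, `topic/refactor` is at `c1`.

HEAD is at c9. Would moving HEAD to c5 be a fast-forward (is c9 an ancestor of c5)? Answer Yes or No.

No

A fast-forward from c9 to c5 is possible iff c9 is an ancestor of c5.
Ancestors of c5: {c5}.
c9 is not among them, so fast-forward is not possible.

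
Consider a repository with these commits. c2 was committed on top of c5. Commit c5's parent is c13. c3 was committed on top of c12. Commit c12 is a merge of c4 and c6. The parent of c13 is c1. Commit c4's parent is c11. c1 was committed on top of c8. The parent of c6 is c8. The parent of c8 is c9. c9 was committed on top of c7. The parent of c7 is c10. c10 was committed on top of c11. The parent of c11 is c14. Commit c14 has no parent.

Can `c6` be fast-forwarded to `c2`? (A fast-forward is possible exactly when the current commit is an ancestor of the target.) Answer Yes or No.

A fast-forward from c6 to c2 is possible iff c6 is an ancestor of c2.
Ancestors of c2: {c1, c10, c11, c13, c14, c2, c5, c7, c8, c9}.
c6 is not among them, so fast-forward is not possible.

No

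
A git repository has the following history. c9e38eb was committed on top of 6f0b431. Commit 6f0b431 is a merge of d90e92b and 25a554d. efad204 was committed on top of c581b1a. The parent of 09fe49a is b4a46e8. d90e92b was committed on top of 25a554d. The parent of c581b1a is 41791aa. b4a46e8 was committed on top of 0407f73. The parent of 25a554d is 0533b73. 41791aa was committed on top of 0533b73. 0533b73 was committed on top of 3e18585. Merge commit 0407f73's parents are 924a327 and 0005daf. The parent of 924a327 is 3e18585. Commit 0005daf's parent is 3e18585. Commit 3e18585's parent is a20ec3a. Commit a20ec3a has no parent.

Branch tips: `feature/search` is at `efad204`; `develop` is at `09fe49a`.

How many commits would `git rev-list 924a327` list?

Walking parent pointers from 924a327: reachable set = {3e18585, 924a327, a20ec3a}.
That is 3 commits.

3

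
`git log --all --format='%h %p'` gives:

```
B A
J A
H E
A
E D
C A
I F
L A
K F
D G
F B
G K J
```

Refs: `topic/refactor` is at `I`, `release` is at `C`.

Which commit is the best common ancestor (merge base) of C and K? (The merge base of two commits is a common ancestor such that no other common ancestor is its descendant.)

Ancestors of C: {A, C}.
Ancestors of K: {A, B, F, K}.
Common ancestors: {A}.
The only common ancestor is A, so it is the merge base.

A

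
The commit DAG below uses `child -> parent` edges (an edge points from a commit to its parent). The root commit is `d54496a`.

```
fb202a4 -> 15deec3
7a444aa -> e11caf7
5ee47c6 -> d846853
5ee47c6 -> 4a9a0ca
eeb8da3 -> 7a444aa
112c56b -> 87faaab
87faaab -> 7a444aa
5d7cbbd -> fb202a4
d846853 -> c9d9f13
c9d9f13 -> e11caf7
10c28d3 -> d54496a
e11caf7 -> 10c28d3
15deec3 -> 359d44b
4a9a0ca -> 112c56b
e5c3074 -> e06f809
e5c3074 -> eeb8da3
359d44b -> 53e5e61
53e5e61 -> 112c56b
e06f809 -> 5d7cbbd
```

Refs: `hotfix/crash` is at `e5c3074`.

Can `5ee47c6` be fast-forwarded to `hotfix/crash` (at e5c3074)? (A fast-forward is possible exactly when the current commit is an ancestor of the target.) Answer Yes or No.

A fast-forward from 5ee47c6 to e5c3074 is possible iff 5ee47c6 is an ancestor of e5c3074.
Ancestors of e5c3074: {10c28d3, 112c56b, 15deec3, 359d44b, 53e5e61, 5d7cbbd, 7a444aa, 87faaab, d54496a, e06f809, e11caf7, e5c3074, eeb8da3, fb202a4}.
5ee47c6 is not among them, so fast-forward is not possible.

No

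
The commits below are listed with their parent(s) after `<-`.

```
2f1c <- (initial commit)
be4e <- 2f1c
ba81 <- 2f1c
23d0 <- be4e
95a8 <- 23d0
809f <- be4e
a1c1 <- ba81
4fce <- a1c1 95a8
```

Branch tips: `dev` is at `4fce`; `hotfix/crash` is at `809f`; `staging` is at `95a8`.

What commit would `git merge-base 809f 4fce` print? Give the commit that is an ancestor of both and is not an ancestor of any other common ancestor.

be4e

Ancestors of 809f: {2f1c, 809f, be4e}.
Ancestors of 4fce: {23d0, 2f1c, 4fce, 95a8, a1c1, ba81, be4e}.
Common ancestors: {2f1c, be4e}.
Among these, be4e is not an ancestor of any other common ancestor — it is the merge base.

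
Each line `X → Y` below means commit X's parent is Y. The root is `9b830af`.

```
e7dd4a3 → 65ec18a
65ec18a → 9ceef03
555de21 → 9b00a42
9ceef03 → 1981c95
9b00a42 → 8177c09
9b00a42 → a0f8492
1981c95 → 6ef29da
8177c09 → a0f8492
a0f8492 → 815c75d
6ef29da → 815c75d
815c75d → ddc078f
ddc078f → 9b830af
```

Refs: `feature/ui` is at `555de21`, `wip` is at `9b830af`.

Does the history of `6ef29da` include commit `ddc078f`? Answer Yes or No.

Yes

Ancestors of 6ef29da (commits reachable by following parents): {6ef29da, 815c75d, 9b830af, ddc078f}.
ddc078f is in that set, so it is an ancestor of 6ef29da.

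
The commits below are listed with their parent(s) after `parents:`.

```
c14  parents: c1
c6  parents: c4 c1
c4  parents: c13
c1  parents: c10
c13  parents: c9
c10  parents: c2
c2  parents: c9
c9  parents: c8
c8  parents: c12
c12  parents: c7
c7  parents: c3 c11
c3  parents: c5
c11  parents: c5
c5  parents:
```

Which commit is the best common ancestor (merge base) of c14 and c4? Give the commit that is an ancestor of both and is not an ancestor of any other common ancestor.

Ancestors of c14: {c1, c10, c11, c12, c14, c2, c3, c5, c7, c8, c9}.
Ancestors of c4: {c11, c12, c13, c3, c4, c5, c7, c8, c9}.
Common ancestors: {c11, c12, c3, c5, c7, c8, c9}.
Among these, c9 is not an ancestor of any other common ancestor — it is the merge base.

c9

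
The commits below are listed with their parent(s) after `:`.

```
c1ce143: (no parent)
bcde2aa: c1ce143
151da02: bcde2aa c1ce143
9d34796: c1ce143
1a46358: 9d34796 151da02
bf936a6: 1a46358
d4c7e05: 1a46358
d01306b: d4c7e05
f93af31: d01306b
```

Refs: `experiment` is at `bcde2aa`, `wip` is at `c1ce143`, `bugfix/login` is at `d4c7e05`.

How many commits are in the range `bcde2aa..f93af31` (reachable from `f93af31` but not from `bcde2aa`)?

Reachable from f93af31: {151da02, 1a46358, 9d34796, bcde2aa, c1ce143, d01306b, d4c7e05, f93af31}.
Reachable from bcde2aa: {bcde2aa, c1ce143}.
In f93af31's history but not bcde2aa's: {151da02, 1a46358, 9d34796, d01306b, d4c7e05, f93af31} — 6 commits.

6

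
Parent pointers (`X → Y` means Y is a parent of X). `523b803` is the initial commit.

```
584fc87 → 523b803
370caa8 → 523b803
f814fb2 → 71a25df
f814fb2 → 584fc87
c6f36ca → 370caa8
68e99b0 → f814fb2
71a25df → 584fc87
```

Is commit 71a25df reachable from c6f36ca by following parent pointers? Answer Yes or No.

No

Ancestors of c6f36ca: {370caa8, 523b803, c6f36ca}.
71a25df is not in that set, so it is not an ancestor of c6f36ca.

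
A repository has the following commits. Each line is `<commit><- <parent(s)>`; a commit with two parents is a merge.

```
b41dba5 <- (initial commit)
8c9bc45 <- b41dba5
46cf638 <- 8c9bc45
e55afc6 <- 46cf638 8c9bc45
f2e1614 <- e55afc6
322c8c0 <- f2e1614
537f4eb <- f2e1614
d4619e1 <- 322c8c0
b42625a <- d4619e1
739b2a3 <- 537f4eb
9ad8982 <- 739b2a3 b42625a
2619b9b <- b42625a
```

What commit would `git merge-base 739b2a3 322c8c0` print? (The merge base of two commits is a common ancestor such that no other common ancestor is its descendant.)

Ancestors of 739b2a3: {46cf638, 537f4eb, 739b2a3, 8c9bc45, b41dba5, e55afc6, f2e1614}.
Ancestors of 322c8c0: {322c8c0, 46cf638, 8c9bc45, b41dba5, e55afc6, f2e1614}.
Common ancestors: {46cf638, 8c9bc45, b41dba5, e55afc6, f2e1614}.
Among these, f2e1614 is not an ancestor of any other common ancestor — it is the merge base.

f2e1614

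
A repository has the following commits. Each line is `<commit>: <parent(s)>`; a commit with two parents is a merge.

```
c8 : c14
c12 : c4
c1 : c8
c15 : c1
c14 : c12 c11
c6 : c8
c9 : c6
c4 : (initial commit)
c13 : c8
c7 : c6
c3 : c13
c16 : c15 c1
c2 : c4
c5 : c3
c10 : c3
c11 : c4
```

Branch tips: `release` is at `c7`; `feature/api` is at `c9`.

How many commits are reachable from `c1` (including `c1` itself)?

6

Walking parent pointers from c1: reachable set = {c1, c11, c12, c14, c4, c8}.
That is 6 commits.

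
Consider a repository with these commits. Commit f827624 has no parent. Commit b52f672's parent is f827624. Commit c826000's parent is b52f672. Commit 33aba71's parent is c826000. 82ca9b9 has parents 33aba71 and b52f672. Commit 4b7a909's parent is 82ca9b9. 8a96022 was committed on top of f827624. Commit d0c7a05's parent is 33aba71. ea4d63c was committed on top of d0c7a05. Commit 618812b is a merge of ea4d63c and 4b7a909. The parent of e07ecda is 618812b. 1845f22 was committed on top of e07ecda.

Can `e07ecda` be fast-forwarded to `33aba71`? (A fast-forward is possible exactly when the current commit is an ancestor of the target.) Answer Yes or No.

A fast-forward from e07ecda to 33aba71 is possible iff e07ecda is an ancestor of 33aba71.
Ancestors of 33aba71: {33aba71, b52f672, c826000, f827624}.
e07ecda is not among them, so fast-forward is not possible.

No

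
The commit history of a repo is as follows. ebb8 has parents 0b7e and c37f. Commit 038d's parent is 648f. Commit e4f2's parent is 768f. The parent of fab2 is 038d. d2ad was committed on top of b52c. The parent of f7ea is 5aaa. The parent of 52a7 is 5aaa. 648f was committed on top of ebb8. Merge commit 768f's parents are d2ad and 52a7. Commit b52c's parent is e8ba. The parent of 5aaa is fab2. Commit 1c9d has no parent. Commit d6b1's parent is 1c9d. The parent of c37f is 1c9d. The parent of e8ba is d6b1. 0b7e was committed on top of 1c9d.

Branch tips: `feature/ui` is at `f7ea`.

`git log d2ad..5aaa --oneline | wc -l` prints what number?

7

Reachable from 5aaa: {038d, 0b7e, 1c9d, 5aaa, 648f, c37f, ebb8, fab2}.
Reachable from d2ad: {1c9d, b52c, d2ad, d6b1, e8ba}.
In 5aaa's history but not d2ad's: {038d, 0b7e, 5aaa, 648f, c37f, ebb8, fab2} — 7 commits.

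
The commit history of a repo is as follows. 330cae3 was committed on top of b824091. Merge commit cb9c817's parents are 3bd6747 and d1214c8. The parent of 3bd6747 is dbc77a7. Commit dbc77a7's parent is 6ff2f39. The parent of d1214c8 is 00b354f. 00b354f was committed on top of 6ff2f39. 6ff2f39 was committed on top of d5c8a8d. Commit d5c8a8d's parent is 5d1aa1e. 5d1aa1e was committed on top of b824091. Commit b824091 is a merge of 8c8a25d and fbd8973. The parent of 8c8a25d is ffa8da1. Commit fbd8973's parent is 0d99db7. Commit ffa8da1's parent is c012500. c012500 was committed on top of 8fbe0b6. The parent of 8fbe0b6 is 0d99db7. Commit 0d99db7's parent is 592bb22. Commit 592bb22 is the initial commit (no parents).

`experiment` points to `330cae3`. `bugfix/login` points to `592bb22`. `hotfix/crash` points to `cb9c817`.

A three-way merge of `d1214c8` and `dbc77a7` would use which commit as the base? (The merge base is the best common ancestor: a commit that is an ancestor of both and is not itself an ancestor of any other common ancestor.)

Ancestors of d1214c8: {00b354f, 0d99db7, 592bb22, 5d1aa1e, 6ff2f39, 8c8a25d, 8fbe0b6, b824091, c012500, d1214c8, d5c8a8d, fbd8973, ffa8da1}.
Ancestors of dbc77a7: {0d99db7, 592bb22, 5d1aa1e, 6ff2f39, 8c8a25d, 8fbe0b6, b824091, c012500, d5c8a8d, dbc77a7, fbd8973, ffa8da1}.
Common ancestors: {0d99db7, 592bb22, 5d1aa1e, 6ff2f39, 8c8a25d, 8fbe0b6, b824091, c012500, d5c8a8d, fbd8973, ffa8da1}.
Among these, 6ff2f39 is not an ancestor of any other common ancestor — it is the merge base.

6ff2f39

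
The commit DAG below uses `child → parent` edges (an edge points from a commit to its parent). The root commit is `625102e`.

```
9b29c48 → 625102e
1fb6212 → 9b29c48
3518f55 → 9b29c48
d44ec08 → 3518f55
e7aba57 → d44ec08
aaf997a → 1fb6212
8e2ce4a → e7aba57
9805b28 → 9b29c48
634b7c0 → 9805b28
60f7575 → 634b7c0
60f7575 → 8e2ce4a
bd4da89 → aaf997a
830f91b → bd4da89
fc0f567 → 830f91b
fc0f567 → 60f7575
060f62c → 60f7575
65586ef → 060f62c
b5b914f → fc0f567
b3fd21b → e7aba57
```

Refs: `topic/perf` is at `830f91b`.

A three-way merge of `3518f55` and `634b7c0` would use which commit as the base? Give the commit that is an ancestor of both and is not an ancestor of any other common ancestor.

9b29c48

Ancestors of 3518f55: {3518f55, 625102e, 9b29c48}.
Ancestors of 634b7c0: {625102e, 634b7c0, 9805b28, 9b29c48}.
Common ancestors: {625102e, 9b29c48}.
Among these, 9b29c48 is not an ancestor of any other common ancestor — it is the merge base.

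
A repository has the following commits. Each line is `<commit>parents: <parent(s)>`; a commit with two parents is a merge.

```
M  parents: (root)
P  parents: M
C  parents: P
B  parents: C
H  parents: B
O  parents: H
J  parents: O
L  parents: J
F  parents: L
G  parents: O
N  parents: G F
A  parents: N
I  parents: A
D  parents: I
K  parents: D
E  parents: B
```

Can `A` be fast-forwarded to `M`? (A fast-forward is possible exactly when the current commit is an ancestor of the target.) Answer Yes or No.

No

A fast-forward from A to M is possible iff A is an ancestor of M.
Ancestors of M: {M}.
A is not among them, so fast-forward is not possible.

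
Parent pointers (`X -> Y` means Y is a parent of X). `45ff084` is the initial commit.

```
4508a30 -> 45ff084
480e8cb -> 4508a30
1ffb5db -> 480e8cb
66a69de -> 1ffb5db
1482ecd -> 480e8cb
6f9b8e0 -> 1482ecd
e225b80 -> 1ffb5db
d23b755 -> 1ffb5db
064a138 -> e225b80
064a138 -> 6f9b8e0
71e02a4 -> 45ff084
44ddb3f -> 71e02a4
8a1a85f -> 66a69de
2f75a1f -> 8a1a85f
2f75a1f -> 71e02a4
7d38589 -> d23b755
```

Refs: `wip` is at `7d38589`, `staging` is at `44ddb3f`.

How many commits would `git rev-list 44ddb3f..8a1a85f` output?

Reachable from 8a1a85f: {1ffb5db, 4508a30, 45ff084, 480e8cb, 66a69de, 8a1a85f}.
Reachable from 44ddb3f: {44ddb3f, 45ff084, 71e02a4}.
In 8a1a85f's history but not 44ddb3f's: {1ffb5db, 4508a30, 480e8cb, 66a69de, 8a1a85f} — 5 commits.

5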